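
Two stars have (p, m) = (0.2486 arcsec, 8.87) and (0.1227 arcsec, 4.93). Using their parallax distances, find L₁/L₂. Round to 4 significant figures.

L₁/L₂ = 0.006467

d₁ = 1/p₁ = 1/0.2486″ = 4.0225 pc; d₂ = 1/p₂ = 1/0.1227″ = 8.15 pc.
M₁ = m₁ − 5 log₁₀ d₁ + 5 = 8.87 − 3.0225 + 5 = 10.8475.
M₂ = 4.93 − 4.5558 + 5 = 5.3742.
L₁/L₂ = 10^(0.4(M₂ − M₁)) = 10^(0.4 × (-5.4733)) = 10^(-2.18932) = 0.0064667.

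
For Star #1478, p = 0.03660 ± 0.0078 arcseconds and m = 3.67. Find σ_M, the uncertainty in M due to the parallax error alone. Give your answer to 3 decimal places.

σ_M = 0.463 mag

M = m − 5 log₁₀ d + 5 = m + 5 log₁₀ p + 5, so ∂M/∂p = 5/(p ln 10).
σ_M = (5/ln 10) · (σ_p/p) = 2.1715 × 0.0078/0.03660 = 2.1715 × 0.21311 = 0.46277.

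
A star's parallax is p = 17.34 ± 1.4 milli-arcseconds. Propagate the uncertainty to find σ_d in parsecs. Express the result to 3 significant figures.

4.66 pc

d = 1/p, so σ_d = σ_p / p².
σ_d = 0.00140 / (0.01734)² = 0.00140 / 0.00030068 = 4.6561 pc.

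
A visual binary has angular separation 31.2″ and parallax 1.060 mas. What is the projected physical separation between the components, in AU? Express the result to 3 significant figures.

29400 AU

d = 1/p = 1/0.001060″ = 943.4 pc.
At distance d (pc), an angle of θ arcsec spans θ·d AU: s = 31.2 × 943.4 = 29434 AU.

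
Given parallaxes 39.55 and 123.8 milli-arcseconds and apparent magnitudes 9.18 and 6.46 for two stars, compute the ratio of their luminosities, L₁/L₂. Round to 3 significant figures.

d₁ = 1/p₁ = 1/0.03955″ = 25.284 pc; d₂ = 1/p₂ = 1/0.1238″ = 8.0775 pc.
M₁ = m₁ − 5 log₁₀ d₁ + 5 = 9.18 − 7.0142 + 5 = 7.1658.
M₂ = 6.46 − 4.5364 + 5 = 6.9236.
L₁/L₂ = 10^(0.4(M₂ − M₁)) = 10^(0.4 × (-0.2422)) = 10^(-0.09688) = 0.80006.

L₁/L₂ = 0.800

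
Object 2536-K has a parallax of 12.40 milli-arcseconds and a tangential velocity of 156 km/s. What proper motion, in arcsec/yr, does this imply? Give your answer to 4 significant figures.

d = 1/p = 1/0.01240″ = 80.645 pc.
μ = v_t / (4.74 d) = 156 / (4.74 × 80.645) = 156 / 382.26 = 0.4081 ″/yr.

0.4081 arcsec/yr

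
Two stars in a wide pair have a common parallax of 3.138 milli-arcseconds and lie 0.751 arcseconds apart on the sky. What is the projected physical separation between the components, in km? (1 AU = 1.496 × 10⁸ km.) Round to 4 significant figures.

d = 1/p = 1/0.003138″ = 318.67 pc.
At distance d (pc), an angle of θ arcsec spans θ·d AU: s = 0.751 × 318.67 = 239.32 AU.
= 239.32 × 1.496 × 10⁸ km = 3.5802 × 10^10 km.

3.580 × 10^10 km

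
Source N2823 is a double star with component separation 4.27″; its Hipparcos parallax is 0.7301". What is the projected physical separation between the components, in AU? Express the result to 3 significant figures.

d = 1/p = 1/0.7301″ = 1.3697 pc.
At distance d (pc), an angle of θ arcsec spans θ·d AU: s = 4.27 × 1.3697 = 5.8486 AU.

5.85 AU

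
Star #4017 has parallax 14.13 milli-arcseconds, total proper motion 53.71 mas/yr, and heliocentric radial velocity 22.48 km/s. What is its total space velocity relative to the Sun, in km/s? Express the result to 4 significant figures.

d = 1/p = 1/0.01413″ = 70.771 pc.
μ = 53.71 mas/yr = 0.05371 ″/yr.
v_t = 4.740 μ d = 4.740 × 0.05371 × 70.771 = 18.017 km/s.
v = √(v_r² + v_t²) = √(22.48² + 18.017²) = √829.963 = 28.809 km/s.

28.81 km/s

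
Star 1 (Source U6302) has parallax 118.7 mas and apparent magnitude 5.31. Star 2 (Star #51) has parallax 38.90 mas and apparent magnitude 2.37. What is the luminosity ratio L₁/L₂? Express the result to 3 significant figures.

L₁/L₂ = 0.00716

d₁ = 1/p₁ = 1/0.1187″ = 8.4246 pc; d₂ = 1/p₂ = 1/0.03890″ = 25.707 pc.
M₁ = m₁ − 5 log₁₀ d₁ + 5 = 5.31 − 4.6277 + 5 = 5.6823.
M₂ = 2.37 − 7.0503 + 5 = 0.3197.
L₁/L₂ = 10^(0.4(M₂ − M₁)) = 10^(0.4 × (-5.3626)) = 10^(-2.14504) = 0.0071608.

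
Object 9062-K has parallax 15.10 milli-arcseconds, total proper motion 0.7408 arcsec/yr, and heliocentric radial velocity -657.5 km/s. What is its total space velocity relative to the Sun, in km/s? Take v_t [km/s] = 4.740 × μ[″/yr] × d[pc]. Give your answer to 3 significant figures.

697 km/s

d = 1/p = 1/0.01510″ = 66.225 pc.
v_t = 4.740 μ d = 4.740 × 0.7408 × 66.225 = 232.54 km/s.
v = √(v_r² + v_t²) = √((-657.5)² + 232.54²) = √486381 = 697.41 km/s.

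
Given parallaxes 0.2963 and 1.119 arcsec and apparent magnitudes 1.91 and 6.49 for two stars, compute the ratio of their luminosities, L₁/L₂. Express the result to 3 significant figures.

L₁/L₂ = 969

d₁ = 1/p₁ = 1/0.2963″ = 3.375 pc; d₂ = 1/p₂ = 1/1.119″ = 0.89366 pc.
M₁ = m₁ − 5 log₁₀ d₁ + 5 = 1.91 − 2.6414 + 5 = 4.2686.
M₂ = 6.49 − (-0.2441) + 5 = 11.7341.
L₁/L₂ = 10^(0.4(M₂ − M₁)) = 10^(0.4 × 7.4655) = 10^2.98620 = 968.72.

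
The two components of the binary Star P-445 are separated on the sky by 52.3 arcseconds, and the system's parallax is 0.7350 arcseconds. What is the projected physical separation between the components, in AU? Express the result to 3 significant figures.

71.2 AU

d = 1/p = 1/0.7350″ = 1.3605 pc.
At distance d (pc), an angle of θ arcsec spans θ·d AU: s = 52.3 × 1.3605 = 71.154 AU.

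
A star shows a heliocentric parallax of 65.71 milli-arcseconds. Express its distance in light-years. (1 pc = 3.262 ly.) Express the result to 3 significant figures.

p = 65.71 milli-arcseconds = 0.06571 arcsec.
d = 1/p = 1/0.06571 = 15.218 pc.
In light-years: 15.218 × 3.262 = 49.641 ly.

49.6 light years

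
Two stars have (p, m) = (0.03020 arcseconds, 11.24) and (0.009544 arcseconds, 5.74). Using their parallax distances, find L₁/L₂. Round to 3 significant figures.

L₁/L₂ = 0.000630

d₁ = 1/p₁ = 1/0.03020″ = 33.113 pc; d₂ = 1/p₂ = 1/0.009544″ = 104.78 pc.
M₁ = m₁ − 5 log₁₀ d₁ + 5 = 11.24 − 7.6000 + 5 = 8.6400.
M₂ = 5.74 − 10.1014 + 5 = 0.6386.
L₁/L₂ = 10^(0.4(M₂ − M₁)) = 10^(0.4 × (-8.0014)) = 10^(-3.20056) = 0.00063014.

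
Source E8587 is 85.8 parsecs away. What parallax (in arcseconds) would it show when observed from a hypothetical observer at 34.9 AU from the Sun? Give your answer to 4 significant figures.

0.4068 arcsec

p (arcsec) = B (AU) / d (pc).
p = 34.9 / 85.8 = 0.40676 arcsec.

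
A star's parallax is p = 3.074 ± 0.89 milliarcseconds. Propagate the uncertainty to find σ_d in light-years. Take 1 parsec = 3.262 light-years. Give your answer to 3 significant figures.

d = 1/p, so σ_d = σ_p / p².
σ_d = 0.000890 / (0.003074)² = 0.000890 / 0.0000094495 = 94.185 pc = 94.185 × 3.262 ly = 307.23 ly.

307 ly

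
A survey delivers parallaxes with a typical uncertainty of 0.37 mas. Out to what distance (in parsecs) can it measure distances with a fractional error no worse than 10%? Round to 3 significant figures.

270 pc

σ_d/d = σ_p/p, so the condition is σ_p/p ≤ 0.10, i.e. p ≥ σ_p/0.10.
p_min = 0.37/0.10 = 3.7 mas = 0.0037 arcsec.
d_max = 1/p_min = 1/0.0037 = 270.27 pc.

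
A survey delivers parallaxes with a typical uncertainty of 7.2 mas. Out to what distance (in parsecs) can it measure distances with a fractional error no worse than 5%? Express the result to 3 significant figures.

6.94 pc

σ_d/d = σ_p/p, so the condition is σ_p/p ≤ 0.05, i.e. p ≥ σ_p/0.05.
p_min = 7.2/0.05 = 144 mas = 0.144 arcsec.
d_max = 1/p_min = 1/0.144 = 6.9444 pc.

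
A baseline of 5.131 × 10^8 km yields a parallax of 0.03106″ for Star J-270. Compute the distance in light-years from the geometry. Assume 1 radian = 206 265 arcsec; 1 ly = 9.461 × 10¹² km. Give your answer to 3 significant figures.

θ = 0.03106″ = 0.03106/206265 = 1.5058 × 10^-7 rad.
d = B/θ = (5.131 × 10^8) / (1.5058 × 10^-7) = 3.4075 × 10^15 km = (3.4075 × 10^15) / (9.461 × 10^12) ly = 360.16 ly.

360 ly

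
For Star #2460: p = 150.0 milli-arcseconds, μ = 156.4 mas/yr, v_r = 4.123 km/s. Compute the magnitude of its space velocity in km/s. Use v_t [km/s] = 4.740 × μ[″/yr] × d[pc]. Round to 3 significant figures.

d = 1/p = 1/0.1500″ = 6.6667 pc.
μ = 156.4 mas/yr = 0.1564 ″/yr.
v_t = 4.740 μ d = 4.740 × 0.1564 × 6.6667 = 4.9423 km/s.
v = √(v_r² + v_t²) = √(4.123² + 4.9423²) = √41.4255 = 6.4363 km/s.

6.44 km/s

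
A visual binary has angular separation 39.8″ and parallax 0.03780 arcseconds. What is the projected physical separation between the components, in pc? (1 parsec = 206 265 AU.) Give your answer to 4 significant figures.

0.005105 pc

d = 1/p = 1/0.03780″ = 26.455 pc.
At distance d (pc), an angle of θ arcsec spans θ·d AU: s = 39.8 × 26.455 = 1052.9 AU.
= 1052.9 / 206265 = 0.0051046 pc.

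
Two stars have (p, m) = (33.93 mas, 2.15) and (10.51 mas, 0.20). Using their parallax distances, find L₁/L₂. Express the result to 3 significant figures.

d₁ = 1/p₁ = 1/0.03393″ = 29.472 pc; d₂ = 1/p₂ = 1/0.01051″ = 95.147 pc.
M₁ = m₁ − 5 log₁₀ d₁ + 5 = 2.15 − 7.3470 + 5 = -0.1970.
M₂ = 0.20 − 9.8920 + 5 = -4.6920.
L₁/L₂ = 10^(0.4(M₂ − M₁)) = 10^(0.4 × (-4.4950)) = 10^(-1.79800) = 0.015922.

L₁/L₂ = 0.0159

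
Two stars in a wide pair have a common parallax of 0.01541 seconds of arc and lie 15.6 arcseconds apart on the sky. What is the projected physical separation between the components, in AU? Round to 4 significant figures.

d = 1/p = 1/0.01541″ = 64.893 pc.
At distance d (pc), an angle of θ arcsec spans θ·d AU: s = 15.6 × 64.893 = 1012.3 AU.

1012 AU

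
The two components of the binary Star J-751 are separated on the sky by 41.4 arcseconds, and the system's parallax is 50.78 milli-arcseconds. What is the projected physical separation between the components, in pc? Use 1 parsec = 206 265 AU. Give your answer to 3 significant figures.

d = 1/p = 1/0.05078″ = 19.693 pc.
At distance d (pc), an angle of θ arcsec spans θ·d AU: s = 41.4 × 19.693 = 815.29 AU.
= 815.29 / 206265 = 0.0039526 pc.

0.00395 pc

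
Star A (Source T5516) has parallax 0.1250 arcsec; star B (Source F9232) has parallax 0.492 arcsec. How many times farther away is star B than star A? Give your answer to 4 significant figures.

Since d = 1/p, d_B/d_A = p_A/p_B.
= 0.1250 / 0.492 = 0.25407.

0.2541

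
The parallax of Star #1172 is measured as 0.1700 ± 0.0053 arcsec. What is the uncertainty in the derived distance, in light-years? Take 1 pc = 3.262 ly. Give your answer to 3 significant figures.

d = 1/p, so σ_d = σ_p / p².
σ_d = 0.00530 / (0.1700)² = 0.00530 / 0.0289 = 0.18339 pc = 0.18339 × 3.262 ly = 0.59822 ly.

0.598 ly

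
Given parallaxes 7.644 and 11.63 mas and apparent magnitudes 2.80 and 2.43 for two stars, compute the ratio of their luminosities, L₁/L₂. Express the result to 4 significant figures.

L₁/L₂ = 1.646

d₁ = 1/p₁ = 1/0.007644″ = 130.82 pc; d₂ = 1/p₂ = 1/0.01163″ = 85.985 pc.
M₁ = m₁ − 5 log₁₀ d₁ + 5 = 2.80 − 10.5834 + 5 = -2.7834.
M₂ = 2.43 − 9.6721 + 5 = -2.2421.
L₁/L₂ = 10^(0.4(M₂ − M₁)) = 10^(0.4 × 0.5413) = 10^0.21652 = 1.6463.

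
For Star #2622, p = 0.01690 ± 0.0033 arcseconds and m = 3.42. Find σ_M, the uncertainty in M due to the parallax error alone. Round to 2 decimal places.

M = m − 5 log₁₀ d + 5 = m + 5 log₁₀ p + 5, so ∂M/∂p = 5/(p ln 10).
σ_M = (5/ln 10) · (σ_p/p) = 2.1715 × 0.0033/0.01690 = 2.1715 × 0.19527 = 0.42403.

σ_M = 0.42 mag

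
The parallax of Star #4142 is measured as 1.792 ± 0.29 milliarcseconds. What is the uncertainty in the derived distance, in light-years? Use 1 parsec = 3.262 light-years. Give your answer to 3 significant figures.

d = 1/p, so σ_d = σ_p / p².
σ_d = 0.000290 / (0.001792)² = 0.000290 / 0.0000032113 = 90.306 pc = 90.306 × 3.262 ly = 294.58 ly.

295 ly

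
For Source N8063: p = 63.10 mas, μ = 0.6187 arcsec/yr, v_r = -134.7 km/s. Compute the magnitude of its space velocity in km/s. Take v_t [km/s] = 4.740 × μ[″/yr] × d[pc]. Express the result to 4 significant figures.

142.5 km/s

d = 1/p = 1/0.06310″ = 15.848 pc.
v_t = 4.740 μ d = 4.740 × 0.6187 × 15.848 = 46.476 km/s.
v = √(v_r² + v_t²) = √((-134.7)² + 46.476²) = √20304.1 = 142.49 km/s.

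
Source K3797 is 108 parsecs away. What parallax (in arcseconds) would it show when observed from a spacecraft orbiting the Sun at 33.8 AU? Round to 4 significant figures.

p (arcsec) = B (AU) / d (pc).
p = 33.8 / 108 = 0.31296 arcsec.

0.3130 arcsec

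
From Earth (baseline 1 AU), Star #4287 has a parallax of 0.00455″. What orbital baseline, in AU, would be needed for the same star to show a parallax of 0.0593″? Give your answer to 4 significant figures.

Parallax scales linearly with baseline: p ∝ B, so B = p_target / p_Earth × 1 AU.
B = 0.0593 / 0.00455 = 13.033 AU.

13.03 AU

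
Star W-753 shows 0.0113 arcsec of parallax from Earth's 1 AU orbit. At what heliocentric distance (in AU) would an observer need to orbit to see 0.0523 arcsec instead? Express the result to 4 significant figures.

4.628 AU

Parallax scales linearly with baseline: p ∝ B, so B = p_target / p_Earth × 1 AU.
B = 0.0523 / 0.0113 = 4.6283 AU.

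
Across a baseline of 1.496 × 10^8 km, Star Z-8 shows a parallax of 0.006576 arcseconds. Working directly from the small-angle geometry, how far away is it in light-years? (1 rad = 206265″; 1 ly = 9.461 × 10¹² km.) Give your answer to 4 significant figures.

496.0 ly

θ = 0.006576″ = 0.006576/206265 = 3.1881 × 10^-8 rad.
d = B/θ = (1.496 × 10^8) / (3.1881 × 10^-8) = 4.6925 × 10^15 km = (4.6925 × 10^15) / (9.461 × 10^12) ly = 495.98 ly.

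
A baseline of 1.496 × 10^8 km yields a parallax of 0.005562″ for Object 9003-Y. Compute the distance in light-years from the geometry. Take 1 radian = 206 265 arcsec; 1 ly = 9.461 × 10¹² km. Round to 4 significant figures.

θ = 0.005562″ = 0.005562/206265 = 2.6965 × 10^-8 rad.
d = B/θ = (1.496 × 10^8) / (2.6965 × 10^-8) = 5.5479 × 10^15 km = (5.5479 × 10^15) / (9.461 × 10^12) ly = 586.4 ly.

586.4 ly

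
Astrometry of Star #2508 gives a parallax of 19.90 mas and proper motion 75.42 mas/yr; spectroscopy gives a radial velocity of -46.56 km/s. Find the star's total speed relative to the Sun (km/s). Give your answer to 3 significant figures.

d = 1/p = 1/0.01990″ = 50.251 pc.
μ = 75.42 mas/yr = 0.07542 ″/yr.
v_t = 4.740 μ d = 4.740 × 0.07542 × 50.251 = 17.964 km/s.
v = √(v_r² + v_t²) = √((-46.56)² + 17.964²) = √2490.54 = 49.905 km/s.

49.9 km/s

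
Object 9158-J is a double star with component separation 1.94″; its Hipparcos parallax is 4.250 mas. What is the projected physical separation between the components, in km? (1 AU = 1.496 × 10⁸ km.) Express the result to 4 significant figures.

d = 1/p = 1/0.004250″ = 235.29 pc.
At distance d (pc), an angle of θ arcsec spans θ·d AU: s = 1.94 × 235.29 = 456.46 AU.
= 456.46 × 1.496 × 10⁸ km = 6.8286 × 10^10 km.

6.829 × 10^10 km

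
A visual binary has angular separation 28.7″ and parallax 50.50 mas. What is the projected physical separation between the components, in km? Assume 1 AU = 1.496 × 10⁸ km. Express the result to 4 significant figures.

d = 1/p = 1/0.05050″ = 19.802 pc.
At distance d (pc), an angle of θ arcsec spans θ·d AU: s = 28.7 × 19.802 = 568.32 AU.
= 568.32 × 1.496 × 10⁸ km = 8.5021 × 10^10 km.

8.502 × 10^10 km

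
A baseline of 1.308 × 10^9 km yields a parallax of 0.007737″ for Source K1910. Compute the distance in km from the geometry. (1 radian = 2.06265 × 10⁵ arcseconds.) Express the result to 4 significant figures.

3.487 × 10^16 km

θ = 0.007737″ = 0.007737/206265 = 3.7510 × 10^-8 rad.
d = B/θ = (1.308 × 10^9) / (3.7510 × 10^-8) = 3.4871 × 10^16 km.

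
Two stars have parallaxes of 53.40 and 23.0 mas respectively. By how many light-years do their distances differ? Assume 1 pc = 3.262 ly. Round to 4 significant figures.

80.74 ly

d_A = 1/0.05340″ = 18.727 pc; d_B = 1/0.02300″ = 43.478 pc.
|d_B − d_A| = |43.478 − 18.727| = 24.751 pc = 24.751 × 3.262 ly = 80.738 ly.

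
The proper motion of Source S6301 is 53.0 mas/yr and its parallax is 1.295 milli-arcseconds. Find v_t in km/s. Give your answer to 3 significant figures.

194 km/s

d = 1/p = 1/0.001295″ = 772.2 pc.
μ = 53.0 mas/yr = 0.0530 ″/yr.
v_t = 4.74 × μ × d = 4.74 × 0.0530 × 772.2 = 193.99 km/s.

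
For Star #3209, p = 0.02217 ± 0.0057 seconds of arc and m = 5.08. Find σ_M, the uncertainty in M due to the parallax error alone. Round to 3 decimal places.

M = m − 5 log₁₀ d + 5 = m + 5 log₁₀ p + 5, so ∂M/∂p = 5/(p ln 10).
σ_M = (5/ln 10) · (σ_p/p) = 2.1715 × 0.0057/0.02217 = 2.1715 × 0.2571 = 0.55829.

σ_M = 0.558 mag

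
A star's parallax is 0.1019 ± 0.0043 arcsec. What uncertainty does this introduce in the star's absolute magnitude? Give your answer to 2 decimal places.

σ_M = 0.09 mag

M = m − 5 log₁₀ d + 5 = m + 5 log₁₀ p + 5, so ∂M/∂p = 5/(p ln 10).
σ_M = (5/ln 10) · (σ_p/p) = 2.1715 × 0.0043/0.1019 = 2.1715 × 0.042198 = 0.091633.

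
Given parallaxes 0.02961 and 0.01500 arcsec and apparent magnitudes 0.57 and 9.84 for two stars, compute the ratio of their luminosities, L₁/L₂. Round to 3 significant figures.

d₁ = 1/p₁ = 1/0.02961″ = 33.772 pc; d₂ = 1/p₂ = 1/0.01500″ = 66.667 pc.
M₁ = m₁ − 5 log₁₀ d₁ + 5 = 0.57 − 7.6428 + 5 = -2.0728.
M₂ = 9.84 − 9.1196 + 5 = 5.7204.
L₁/L₂ = 10^(0.4(M₂ − M₁)) = 10^(0.4 × 7.7932) = 10^3.11728 = 1310.

L₁/L₂ = 1310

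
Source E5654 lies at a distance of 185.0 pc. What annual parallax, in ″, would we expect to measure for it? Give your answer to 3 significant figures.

0.00541 ″

p = 1/d = 1/185 = 0.0054054 arcsec.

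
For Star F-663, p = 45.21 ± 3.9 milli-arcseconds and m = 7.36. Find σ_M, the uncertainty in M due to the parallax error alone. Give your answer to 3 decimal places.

σ_M = 0.187 mag

M = m − 5 log₁₀ d + 5 = m + 5 log₁₀ p + 5, so ∂M/∂p = 5/(p ln 10).
σ_M = (5/ln 10) · (σ_p/p) = 2.1715 × 3.9/45.21 = 2.1715 × 0.086264 = 0.18732.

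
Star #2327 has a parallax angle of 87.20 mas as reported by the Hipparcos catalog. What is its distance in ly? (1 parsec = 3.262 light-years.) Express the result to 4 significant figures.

37.41 ly

p = 87.20 mas = 0.08720 arcsec.
d = 1/p = 1/0.08720 = 11.468 pc.
In light-years: 11.468 × 3.262 = 37.409 ly.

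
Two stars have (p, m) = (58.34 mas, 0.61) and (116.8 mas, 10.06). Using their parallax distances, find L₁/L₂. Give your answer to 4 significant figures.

L₁/L₂ = 24150

d₁ = 1/p₁ = 1/0.05834″ = 17.141 pc; d₂ = 1/p₂ = 1/0.1168″ = 8.5616 pc.
M₁ = m₁ − 5 log₁₀ d₁ + 5 = 0.61 − 6.1702 + 5 = -0.5602.
M₂ = 10.06 − 4.6628 + 5 = 10.3972.
L₁/L₂ = 10^(0.4(M₂ − M₁)) = 10^(0.4 × 10.9574) = 10^4.38296 = 24152.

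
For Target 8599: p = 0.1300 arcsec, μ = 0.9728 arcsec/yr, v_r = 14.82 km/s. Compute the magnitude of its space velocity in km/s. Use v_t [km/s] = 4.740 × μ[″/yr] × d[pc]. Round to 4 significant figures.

38.44 km/s

d = 1/p = 1/0.1300″ = 7.6923 pc.
v_t = 4.740 μ d = 4.740 × 0.9728 × 7.6923 = 35.47 km/s.
v = √(v_r² + v_t²) = √(14.82² + 35.47²) = √1477.75 = 38.442 km/s.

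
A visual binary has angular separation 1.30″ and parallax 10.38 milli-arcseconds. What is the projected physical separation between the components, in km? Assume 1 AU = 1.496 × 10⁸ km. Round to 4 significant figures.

1.874 × 10^10 km

d = 1/p = 1/0.01038″ = 96.339 pc.
At distance d (pc), an angle of θ arcsec spans θ·d AU: s = 1.30 × 96.339 = 125.24 AU.
= 125.24 × 1.496 × 10⁸ km = 1.8736 × 10^10 km.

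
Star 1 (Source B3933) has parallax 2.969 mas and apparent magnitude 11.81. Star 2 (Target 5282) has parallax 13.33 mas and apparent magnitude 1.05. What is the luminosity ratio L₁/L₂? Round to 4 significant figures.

L₁/L₂ = 0.001001

d₁ = 1/p₁ = 1/0.002969″ = 336.81 pc; d₂ = 1/p₂ = 1/0.01333″ = 75.019 pc.
M₁ = m₁ − 5 log₁₀ d₁ + 5 = 11.81 − 12.6369 + 5 = 4.1731.
M₂ = 1.05 − 9.3759 + 5 = -3.3259.
L₁/L₂ = 10^(0.4(M₂ − M₁)) = 10^(0.4 × (-7.4990)) = 10^(-2.99960) = 0.0010009.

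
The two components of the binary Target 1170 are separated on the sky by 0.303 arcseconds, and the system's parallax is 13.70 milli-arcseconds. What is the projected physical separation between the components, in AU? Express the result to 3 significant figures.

d = 1/p = 1/0.01370″ = 72.993 pc.
At distance d (pc), an angle of θ arcsec spans θ·d AU: s = 0.303 × 72.993 = 22.117 AU.

22.1 AU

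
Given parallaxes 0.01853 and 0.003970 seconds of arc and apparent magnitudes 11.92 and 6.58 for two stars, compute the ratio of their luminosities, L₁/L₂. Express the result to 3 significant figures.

d₁ = 1/p₁ = 1/0.01853″ = 53.967 pc; d₂ = 1/p₂ = 1/0.003970″ = 251.89 pc.
M₁ = m₁ − 5 log₁₀ d₁ + 5 = 11.92 − 8.6606 + 5 = 8.2594.
M₂ = 6.58 − 12.0061 + 5 = -0.4261.
L₁/L₂ = 10^(0.4(M₂ − M₁)) = 10^(0.4 × (-8.6855)) = 10^(-3.47420) = 0.00033558.

L₁/L₂ = 0.000336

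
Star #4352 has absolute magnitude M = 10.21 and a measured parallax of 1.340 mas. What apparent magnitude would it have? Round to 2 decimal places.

d = 1/p = 1/0.001340″ = 746.27 pc.
m − M = 5 log₁₀ d − 5 = 5 log₁₀(746.27) − 5 = 14.3645 − 5 = 9.3645.
m = M + (m − M) = 10.21 + 9.3645 = 19.57.

m = 19.57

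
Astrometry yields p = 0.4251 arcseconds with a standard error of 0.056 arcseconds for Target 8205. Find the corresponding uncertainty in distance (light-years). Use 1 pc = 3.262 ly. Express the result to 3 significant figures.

d = 1/p, so σ_d = σ_p / p².
σ_d = 0.0560 / (0.4251)² = 0.0560 / 0.18071 = 0.30989 pc = 0.30989 × 3.262 ly = 1.0109 ly.

1.01 ly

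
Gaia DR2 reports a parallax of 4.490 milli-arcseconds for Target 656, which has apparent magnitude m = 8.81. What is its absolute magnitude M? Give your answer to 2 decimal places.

M = 2.07

d = 1/p = 1/0.004490″ = 222.72 pc.
m − M = 5 log₁₀(222.72) − 5 = 11.7388 − 5 = 6.7388.
M = m − (m − M) = 8.81 − 6.7388 = 2.07.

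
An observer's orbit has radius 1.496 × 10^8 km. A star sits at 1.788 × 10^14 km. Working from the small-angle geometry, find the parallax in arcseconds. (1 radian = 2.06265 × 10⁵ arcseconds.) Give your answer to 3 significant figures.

θ ≈ B/d = (1.496 × 10^8) / (1.788 × 10^14) = 8.3669 × 10^-7 rad.
In arcseconds: 8.3669 × 10^-7 × 206265 = 0.17258″.

0.173 arcsec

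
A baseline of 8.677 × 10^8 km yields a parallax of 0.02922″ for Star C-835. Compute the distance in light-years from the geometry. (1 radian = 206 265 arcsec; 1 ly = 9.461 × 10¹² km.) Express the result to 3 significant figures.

θ = 0.02922″ = 0.02922/206265 = 1.4166 × 10^-7 rad.
d = B/θ = (8.677 × 10^8) / (1.4166 × 10^-7) = 6.1252 × 10^15 km = (6.1252 × 10^15) / (9.461 × 10^12) ly = 647.42 ly.

647 ly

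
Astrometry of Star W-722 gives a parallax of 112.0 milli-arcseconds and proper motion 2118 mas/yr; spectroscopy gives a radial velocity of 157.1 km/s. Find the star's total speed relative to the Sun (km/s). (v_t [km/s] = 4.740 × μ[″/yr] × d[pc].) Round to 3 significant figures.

d = 1/p = 1/0.1120″ = 8.9286 pc.
μ = 2118 mas/yr = 2.118 ″/yr.
v_t = 4.740 μ d = 4.740 × 2.118 × 8.9286 = 89.637 km/s.
v = √(v_r² + v_t²) = √(157.1² + 89.637²) = √32715.2 = 180.87 km/s.

181 km/s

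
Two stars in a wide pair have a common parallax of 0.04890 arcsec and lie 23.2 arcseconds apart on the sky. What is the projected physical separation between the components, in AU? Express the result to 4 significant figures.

d = 1/p = 1/0.04890″ = 20.45 pc.
At distance d (pc), an angle of θ arcsec spans θ·d AU: s = 23.2 × 20.45 = 474.44 AU.

474.4 AU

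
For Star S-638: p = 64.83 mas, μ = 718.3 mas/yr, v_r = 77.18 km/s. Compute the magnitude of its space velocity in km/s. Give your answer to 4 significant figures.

d = 1/p = 1/0.06483″ = 15.425 pc.
μ = 718.3 mas/yr = 0.7183 ″/yr.
v_t = 4.740 μ d = 4.740 × 0.7183 × 15.425 = 52.518 km/s.
v = √(v_r² + v_t²) = √(77.18² + 52.518²) = √8714.89 = 93.354 km/s.

93.35 km/s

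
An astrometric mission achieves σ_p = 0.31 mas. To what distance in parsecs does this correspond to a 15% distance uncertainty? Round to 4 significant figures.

σ_d/d = σ_p/p, so the condition is σ_p/p ≤ 0.15, i.e. p ≥ σ_p/0.15.
p_min = 0.31/0.15 = 2.0667 mas = 0.0020667 arcsec.
d_max = 1/p_min = 1/0.0020667 = 483.86 pc.

483.9 pc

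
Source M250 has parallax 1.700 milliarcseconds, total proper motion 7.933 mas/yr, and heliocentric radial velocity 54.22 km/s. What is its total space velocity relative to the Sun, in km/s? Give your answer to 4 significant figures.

58.56 km/s

d = 1/p = 1/0.001700″ = 588.24 pc.
μ = 7.933 mas/yr = 0.007933 ″/yr.
v_t = 4.740 μ d = 4.740 × 0.007933 × 588.24 = 22.119 km/s.
v = √(v_r² + v_t²) = √(54.22² + 22.119²) = √3429.06 = 58.558 km/s.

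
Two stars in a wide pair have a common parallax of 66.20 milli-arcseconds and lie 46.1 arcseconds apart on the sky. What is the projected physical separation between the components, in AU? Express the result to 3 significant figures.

696 AU

d = 1/p = 1/0.06620″ = 15.106 pc.
At distance d (pc), an angle of θ arcsec spans θ·d AU: s = 46.1 × 15.106 = 696.39 AU.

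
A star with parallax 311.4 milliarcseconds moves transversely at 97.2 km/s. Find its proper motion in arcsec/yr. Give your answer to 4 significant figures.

d = 1/p = 1/0.3114″ = 3.2113 pc.
μ = v_t / (4.74 d) = 97.2 / (4.74 × 3.2113) = 97.2 / 15.222 = 6.3855 ″/yr.

6.386 arcsec/yr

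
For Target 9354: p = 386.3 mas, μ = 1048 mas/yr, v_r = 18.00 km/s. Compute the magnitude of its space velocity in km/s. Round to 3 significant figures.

22.1 km/s

d = 1/p = 1/0.3863″ = 2.5887 pc.
μ = 1048 mas/yr = 1.048 ″/yr.
v_t = 4.740 μ d = 4.740 × 1.048 × 2.5887 = 12.859 km/s.
v = √(v_r² + v_t²) = √(18.00² + 12.859²) = √489.354 = 22.121 km/s.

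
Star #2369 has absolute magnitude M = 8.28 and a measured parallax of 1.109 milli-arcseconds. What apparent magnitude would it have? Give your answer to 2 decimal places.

d = 1/p = 1/0.001109″ = 901.71 pc.
m − M = 5 log₁₀ d − 5 = 5 log₁₀(901.71) − 5 = 14.7753 − 5 = 9.7753.
m = M + (m − M) = 8.28 + 9.7753 = 18.06.

m = 18.06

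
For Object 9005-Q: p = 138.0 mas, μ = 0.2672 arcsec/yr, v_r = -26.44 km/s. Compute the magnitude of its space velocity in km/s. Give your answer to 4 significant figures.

27.99 km/s

d = 1/p = 1/0.1380″ = 7.2464 pc.
v_t = 4.740 μ d = 4.740 × 0.2672 × 7.2464 = 9.1778 km/s.
v = √(v_r² + v_t²) = √((-26.44)² + 9.1778²) = √783.306 = 27.988 km/s.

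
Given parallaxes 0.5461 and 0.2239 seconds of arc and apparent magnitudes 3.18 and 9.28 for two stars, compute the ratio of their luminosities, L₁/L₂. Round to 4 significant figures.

L₁/L₂ = 46.30

d₁ = 1/p₁ = 1/0.5461″ = 1.8312 pc; d₂ = 1/p₂ = 1/0.2239″ = 4.4663 pc.
M₁ = m₁ − 5 log₁₀ d₁ + 5 = 3.18 − 1.3137 + 5 = 6.8663.
M₂ = 9.28 − 3.2497 + 5 = 11.0303.
L₁/L₂ = 10^(0.4(M₂ − M₁)) = 10^(0.4 × 4.1640) = 10^1.66560 = 46.302.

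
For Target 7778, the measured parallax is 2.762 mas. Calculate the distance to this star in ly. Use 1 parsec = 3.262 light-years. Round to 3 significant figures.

p = 2.762 mas = 0.002762 arcsec.
d = 1/p = 1/0.002762 = 362.06 pc.
In light-years: 362.06 × 3.262 = 1181 ly.

1180 ly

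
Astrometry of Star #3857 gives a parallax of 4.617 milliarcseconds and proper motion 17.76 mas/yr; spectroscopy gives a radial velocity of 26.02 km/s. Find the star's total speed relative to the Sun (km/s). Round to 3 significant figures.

d = 1/p = 1/0.004617″ = 216.59 pc.
μ = 17.76 mas/yr = 0.01776 ″/yr.
v_t = 4.740 μ d = 4.740 × 0.01776 × 216.59 = 18.233 km/s.
v = √(v_r² + v_t²) = √(26.02² + 18.233²) = √1009.48 = 31.772 km/s.

31.8 km/s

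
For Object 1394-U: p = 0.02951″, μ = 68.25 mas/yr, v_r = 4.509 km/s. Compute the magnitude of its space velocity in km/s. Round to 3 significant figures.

11.9 km/s

d = 1/p = 1/0.02951″ = 33.887 pc.
μ = 68.25 mas/yr = 0.06825 ″/yr.
v_t = 4.740 μ d = 4.740 × 0.06825 × 33.887 = 10.963 km/s.
v = √(v_r² + v_t²) = √(4.509² + 10.963²) = √140.518 = 11.854 km/s.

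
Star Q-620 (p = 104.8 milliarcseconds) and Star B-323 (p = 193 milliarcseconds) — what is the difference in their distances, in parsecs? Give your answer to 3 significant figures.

4.36 pc

d_A = 1/0.1048″ = 9.542 pc; d_B = 1/0.1930″ = 5.1813 pc.
|d_B − d_A| = |5.1813 − 9.542| = 4.3607 pc.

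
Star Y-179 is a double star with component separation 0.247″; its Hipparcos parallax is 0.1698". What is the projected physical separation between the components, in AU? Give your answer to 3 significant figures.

d = 1/p = 1/0.1698″ = 5.8893 pc.
At distance d (pc), an angle of θ arcsec spans θ·d AU: s = 0.247 × 5.8893 = 1.4547 AU.

1.45 AU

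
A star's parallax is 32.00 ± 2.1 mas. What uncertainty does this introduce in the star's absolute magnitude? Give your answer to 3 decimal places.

M = m − 5 log₁₀ d + 5 = m + 5 log₁₀ p + 5, so ∂M/∂p = 5/(p ln 10).
σ_M = (5/ln 10) · (σ_p/p) = 2.1715 × 2.1/32.00 = 2.1715 × 0.065625 = 0.1425.

σ_M = 0.143 mag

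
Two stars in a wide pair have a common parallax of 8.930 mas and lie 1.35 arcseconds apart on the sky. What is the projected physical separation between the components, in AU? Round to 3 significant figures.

151 AU

d = 1/p = 1/0.008930″ = 111.98 pc.
At distance d (pc), an angle of θ arcsec spans θ·d AU: s = 1.35 × 111.98 = 151.17 AU.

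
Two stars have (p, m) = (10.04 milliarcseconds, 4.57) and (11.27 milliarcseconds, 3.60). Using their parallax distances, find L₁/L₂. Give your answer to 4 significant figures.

d₁ = 1/p₁ = 1/0.01004″ = 99.602 pc; d₂ = 1/p₂ = 1/0.01127″ = 88.731 pc.
M₁ = m₁ − 5 log₁₀ d₁ + 5 = 4.57 − 9.9913 + 5 = -0.4213.
M₂ = 3.60 − 9.7404 + 5 = -1.1404.
L₁/L₂ = 10^(0.4(M₂ − M₁)) = 10^(0.4 × (-0.7191)) = 10^(-0.28764) = 0.51566.

L₁/L₂ = 0.5157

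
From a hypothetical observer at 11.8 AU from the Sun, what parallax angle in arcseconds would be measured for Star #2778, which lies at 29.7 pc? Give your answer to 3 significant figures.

p (arcsec) = B (AU) / d (pc).
p = 11.8 / 29.7 = 0.39731 arcsec.

0.397 arcsec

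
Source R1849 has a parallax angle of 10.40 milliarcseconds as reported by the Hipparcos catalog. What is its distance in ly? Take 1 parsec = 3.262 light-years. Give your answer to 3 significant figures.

314 ly

p = 10.40 milliarcseconds = 0.01040 arcsec.
d = 1/p = 1/0.01040 = 96.154 pc.
In light-years: 96.154 × 3.262 = 313.65 ly.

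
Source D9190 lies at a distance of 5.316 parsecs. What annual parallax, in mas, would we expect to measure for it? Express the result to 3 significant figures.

188 mas

p = 1/d = 1/5.316 = 0.18811 arcsec.
= 0.18811 × 1000 = 188.11 mas.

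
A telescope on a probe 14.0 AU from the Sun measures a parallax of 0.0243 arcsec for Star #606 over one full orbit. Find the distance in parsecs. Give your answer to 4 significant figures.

With baseline B (in AU) and parallax p (in arcsec), d = B/p parsecs.
d = 14.0 / 0.0243 = 576.13 pc.

576.1 pc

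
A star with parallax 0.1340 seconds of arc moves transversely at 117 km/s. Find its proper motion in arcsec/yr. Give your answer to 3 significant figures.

3.31 arcsec/yr

d = 1/p = 1/0.1340″ = 7.4627 pc.
μ = v_t / (4.74 d) = 117 / (4.74 × 7.4627) = 117 / 35.373 = 3.3076 ″/yr.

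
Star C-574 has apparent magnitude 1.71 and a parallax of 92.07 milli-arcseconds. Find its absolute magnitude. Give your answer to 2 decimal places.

d = 1/p = 1/0.09207″ = 10.861 pc.
m − M = 5 log₁₀(10.861) − 5 = 5.1793 − 5 = 0.1793.
M = m − (m − M) = 1.71 − 0.1793 = 1.53.

M = 1.53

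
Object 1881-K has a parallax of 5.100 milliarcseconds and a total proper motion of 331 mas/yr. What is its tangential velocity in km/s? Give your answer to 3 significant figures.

308 km/s

d = 1/p = 1/0.005100″ = 196.08 pc.
μ = 331 mas/yr = 0.331 ″/yr.
v_t = 4.74 × μ × d = 4.74 × 0.331 × 196.08 = 307.64 km/s.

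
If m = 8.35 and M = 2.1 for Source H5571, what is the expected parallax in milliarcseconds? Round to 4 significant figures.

5.623 mas

m − M = 8.35 − 2.1 = 6.25.
d = 10^((m−M)/5 + 1) = 10^2.250 = 177.83 pc.
p = 1/d = 1/177.83 = 0.0056233 arcsec = 5.6233 mas.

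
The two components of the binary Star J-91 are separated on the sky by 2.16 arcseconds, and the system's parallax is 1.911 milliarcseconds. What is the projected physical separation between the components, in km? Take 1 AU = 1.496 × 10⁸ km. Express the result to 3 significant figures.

d = 1/p = 1/0.001911″ = 523.29 pc.
At distance d (pc), an angle of θ arcsec spans θ·d AU: s = 2.16 × 523.29 = 1130.3 AU.
= 1130.3 × 1.496 × 10⁸ km = 1.6909 × 10^11 km.

1.69 × 10^11 km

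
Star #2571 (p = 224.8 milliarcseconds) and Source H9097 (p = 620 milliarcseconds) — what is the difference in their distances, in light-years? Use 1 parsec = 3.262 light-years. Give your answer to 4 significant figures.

d_A = 1/0.2248″ = 4.4484 pc; d_B = 1/0.6200″ = 1.6129 pc.
|d_B − d_A| = |1.6129 − 4.4484| = 2.8355 pc = 2.8355 × 3.262 ly = 9.2494 ly.

9.249 ly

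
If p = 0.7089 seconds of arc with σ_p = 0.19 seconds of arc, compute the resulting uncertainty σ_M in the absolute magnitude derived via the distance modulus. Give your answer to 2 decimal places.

M = m − 5 log₁₀ d + 5 = m + 5 log₁₀ p + 5, so ∂M/∂p = 5/(p ln 10).
σ_M = (5/ln 10) · (σ_p/p) = 2.1715 × 0.19/0.7089 = 2.1715 × 0.26802 = 0.58201.

σ_M = 0.58 mag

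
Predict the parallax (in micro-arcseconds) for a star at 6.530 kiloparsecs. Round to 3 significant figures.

d = 6.530 kpc = 6530 pc.
p = 1/d = 1/6530 = 0.00015314 arcsec.
= 0.00015314 × 10⁶ = 153.14 μas.

153 μas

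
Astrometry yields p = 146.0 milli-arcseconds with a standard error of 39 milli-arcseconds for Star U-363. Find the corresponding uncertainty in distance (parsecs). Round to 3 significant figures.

d = 1/p, so σ_d = σ_p / p².
σ_d = 0.0390 / (0.1460)² = 0.0390 / 0.021316 = 1.8296 pc.

1.83 pc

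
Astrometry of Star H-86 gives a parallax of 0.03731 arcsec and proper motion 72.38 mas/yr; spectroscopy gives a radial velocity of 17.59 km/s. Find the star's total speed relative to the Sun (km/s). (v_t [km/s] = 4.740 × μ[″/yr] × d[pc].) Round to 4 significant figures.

19.85 km/s

d = 1/p = 1/0.03731″ = 26.802 pc.
μ = 72.38 mas/yr = 0.07238 ″/yr.
v_t = 4.740 μ d = 4.740 × 0.07238 × 26.802 = 9.1953 km/s.
v = √(v_r² + v_t²) = √(17.59² + 9.1953²) = √393.962 = 19.848 km/s.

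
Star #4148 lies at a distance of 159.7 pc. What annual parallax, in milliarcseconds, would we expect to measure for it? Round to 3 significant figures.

6.26 mas

p = 1/d = 1/159.7 = 0.0062617 arcsec.
= 0.0062617 × 1000 = 6.2617 mas.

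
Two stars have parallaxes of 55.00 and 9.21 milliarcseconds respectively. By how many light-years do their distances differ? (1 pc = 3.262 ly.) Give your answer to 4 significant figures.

294.9 ly

d_A = 1/0.05500″ = 18.182 pc; d_B = 1/0.009210″ = 108.58 pc.
|d_B − d_A| = |108.58 − 18.182| = 90.398 pc = 90.398 × 3.262 ly = 294.88 ly.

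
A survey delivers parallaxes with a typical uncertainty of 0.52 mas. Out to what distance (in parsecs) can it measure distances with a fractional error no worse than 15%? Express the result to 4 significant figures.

288.5 pc

σ_d/d = σ_p/p, so the condition is σ_p/p ≤ 0.15, i.e. p ≥ σ_p/0.15.
p_min = 0.52/0.15 = 3.4667 mas = 0.0034667 arcsec.
d_max = 1/p_min = 1/0.0034667 = 288.46 pc.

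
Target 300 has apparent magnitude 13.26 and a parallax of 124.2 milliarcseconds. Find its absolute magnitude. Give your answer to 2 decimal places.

M = 13.73

d = 1/p = 1/0.1242″ = 8.0515 pc.
m − M = 5 log₁₀(8.0515) − 5 = 4.5294 − 5 = -0.4706.
M = m − (m − M) = 13.26 − (-0.4706) = 13.73.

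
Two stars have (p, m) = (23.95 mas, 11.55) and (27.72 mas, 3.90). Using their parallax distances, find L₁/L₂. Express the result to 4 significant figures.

L₁/L₂ = 0.001167

d₁ = 1/p₁ = 1/0.02395″ = 41.754 pc; d₂ = 1/p₂ = 1/0.02772″ = 36.075 pc.
M₁ = m₁ − 5 log₁₀ d₁ + 5 = 11.55 − 8.1035 + 5 = 8.4465.
M₂ = 3.90 − 7.7860 + 5 = 1.1140.
L₁/L₂ = 10^(0.4(M₂ − M₁)) = 10^(0.4 × (-7.3325)) = 10^(-2.93300) = 0.0011668.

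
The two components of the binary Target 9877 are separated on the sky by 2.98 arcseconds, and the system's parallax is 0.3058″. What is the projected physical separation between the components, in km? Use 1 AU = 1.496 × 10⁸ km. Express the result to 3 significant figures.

d = 1/p = 1/0.3058″ = 3.2701 pc.
At distance d (pc), an angle of θ arcsec spans θ·d AU: s = 2.98 × 3.2701 = 9.7449 AU.
= 9.7449 × 1.496 × 10⁸ km = 1.4578 × 10^9 km.

1.46 × 10^9 km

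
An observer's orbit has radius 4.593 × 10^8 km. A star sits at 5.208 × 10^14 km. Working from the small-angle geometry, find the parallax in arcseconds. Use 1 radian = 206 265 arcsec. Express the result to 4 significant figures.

0.1819 arcsec

θ ≈ B/d = (4.593 × 10^8) / (5.208 × 10^14) = 8.8191 × 10^-7 rad.
In arcseconds: 8.8191 × 10^-7 × 206265 = 0.18191″.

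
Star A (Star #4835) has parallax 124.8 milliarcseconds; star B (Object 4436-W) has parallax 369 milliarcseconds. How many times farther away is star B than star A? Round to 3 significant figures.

0.338

Since d = 1/p, d_B/d_A = p_A/p_B.
= 124.8 / 369 = 0.33821.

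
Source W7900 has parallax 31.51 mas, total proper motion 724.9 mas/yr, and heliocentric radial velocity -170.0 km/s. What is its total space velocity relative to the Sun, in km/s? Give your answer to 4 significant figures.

202.0 km/s

d = 1/p = 1/0.03151″ = 31.736 pc.
μ = 724.9 mas/yr = 0.7249 ″/yr.
v_t = 4.740 μ d = 4.740 × 0.7249 × 31.736 = 109.05 km/s.
v = √(v_r² + v_t²) = √((-170.0)² + 109.05²) = √40791.9 = 201.97 km/s.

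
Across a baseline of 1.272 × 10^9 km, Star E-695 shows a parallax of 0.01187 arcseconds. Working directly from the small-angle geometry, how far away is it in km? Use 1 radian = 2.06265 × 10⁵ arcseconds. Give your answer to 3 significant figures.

θ = 0.01187″ = 0.01187/206265 = 5.7547 × 10^-8 rad.
d = B/θ = (1.272 × 10^9) / (5.7547 × 10^-8) = 2.2104 × 10^16 km.

2.21 × 10^16 km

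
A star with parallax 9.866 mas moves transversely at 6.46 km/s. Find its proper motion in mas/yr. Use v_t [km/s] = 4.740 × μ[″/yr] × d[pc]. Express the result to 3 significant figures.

13.4 mas/yr

d = 1/p = 1/0.009866″ = 101.36 pc.
μ = v_t / (4.74 d) = 6.46 / (4.74 × 101.36) = 6.46 / 480.45 = 0.013446 ″/yr = 13.446 mas/yr.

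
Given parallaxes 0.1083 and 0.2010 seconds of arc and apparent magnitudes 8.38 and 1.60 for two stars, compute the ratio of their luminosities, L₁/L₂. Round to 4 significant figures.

d₁ = 1/p₁ = 1/0.1083″ = 9.2336 pc; d₂ = 1/p₂ = 1/0.2010″ = 4.9751 pc.
M₁ = m₁ − 5 log₁₀ d₁ + 5 = 8.38 − 4.8269 + 5 = 8.5531.
M₂ = 1.60 − 3.4840 + 5 = 3.1160.
L₁/L₂ = 10^(0.4(M₂ − M₁)) = 10^(0.4 × (-5.4371)) = 10^(-2.17484) = 0.0066859.

L₁/L₂ = 0.006686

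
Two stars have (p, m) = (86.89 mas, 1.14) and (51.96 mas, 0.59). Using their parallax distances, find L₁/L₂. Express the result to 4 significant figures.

L₁/L₂ = 0.2155

d₁ = 1/p₁ = 1/0.08689″ = 11.509 pc; d₂ = 1/p₂ = 1/0.05196″ = 19.246 pc.
M₁ = m₁ − 5 log₁₀ d₁ + 5 = 1.14 − 5.3052 + 5 = 0.8348.
M₂ = 0.59 − 6.4217 + 5 = -0.8317.
L₁/L₂ = 10^(0.4(M₂ − M₁)) = 10^(0.4 × (-1.6665)) = 10^(-0.66660) = 0.21548.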